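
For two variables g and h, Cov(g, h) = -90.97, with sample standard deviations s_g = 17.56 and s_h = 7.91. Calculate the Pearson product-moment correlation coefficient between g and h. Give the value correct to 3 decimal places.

r = Cov(g,h) / (s_g · s_h) = -90.97 / (17.56 × 7.91)
  = -90.97 / 138.8996 ≈ -0.655

-0.655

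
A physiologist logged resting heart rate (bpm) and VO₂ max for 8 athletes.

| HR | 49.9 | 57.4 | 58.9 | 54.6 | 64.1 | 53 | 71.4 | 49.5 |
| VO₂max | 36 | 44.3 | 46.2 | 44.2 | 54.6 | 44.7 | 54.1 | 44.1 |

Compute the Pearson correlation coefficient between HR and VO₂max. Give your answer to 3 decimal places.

0.871

n = 8, Σx = 458.8, Σy = 368.2, Σx² = 26701.16, Σy² = 17197.44, Σxy = 21388.37
nΣxy − ΣxΣy = 171106.96 − 168930.16 = 2176.8
nΣx² − (Σx)² = 213609.28 − 210497.44 = 3111.84; nΣy² − (Σy)² = 137579.52 − 135571.24 = 2008.28
r = 2176.8 / √(3111.84 × 2008.28) = 2176.8 / 2499.8892 ≈ 0.871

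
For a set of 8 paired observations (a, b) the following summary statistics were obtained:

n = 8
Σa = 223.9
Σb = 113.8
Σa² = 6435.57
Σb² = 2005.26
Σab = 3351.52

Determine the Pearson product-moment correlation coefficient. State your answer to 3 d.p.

0.651

r = (nΣab − ΣaΣb) / √[(nΣa² − (Σa)²)(nΣb² − (Σb)²)]
Numerator: 8×3351.52 − 223.9×113.8 = 1332.34
Denominator: √[(51484.56 − 50131.21)(16042.08 − 12950.44)] = √[1353.35 × 3091.64] = 2045.5002
r = 1332.34 / 2045.5002 ≈ 0.651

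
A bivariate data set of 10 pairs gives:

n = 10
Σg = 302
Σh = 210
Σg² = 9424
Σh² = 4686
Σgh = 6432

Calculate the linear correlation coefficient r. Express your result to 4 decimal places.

r = (nΣgh − ΣgΣh) / √[(nΣg² − (Σg)²)(nΣh² − (Σh)²)]
Numerator: 10×6432 − 302×210 = 900
Denominator: √[(94240 − 91204)(46860 − 44100)] = √[3036 × 2760] = 2894.7124
r = 900 / 2894.7124 ≈ 0.3109

0.3109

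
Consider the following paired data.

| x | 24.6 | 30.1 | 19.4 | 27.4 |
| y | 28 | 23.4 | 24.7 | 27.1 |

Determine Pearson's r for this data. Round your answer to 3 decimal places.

-0.132

n = 4, Σx = 101.5, Σy = 103.2, Σx² = 2638.29, Σy² = 2676.06, Σxy = 2614.86
nΣxy − ΣxΣy = 10459.44 − 10474.8 = -15.36
nΣx² − (Σx)² = 10553.16 − 10302.25 = 250.91; nΣy² − (Σy)² = 10704.24 − 10650.24 = 54
r = -15.36 / √(250.91 × 54) = -15.36 / 116.4008 ≈ -0.132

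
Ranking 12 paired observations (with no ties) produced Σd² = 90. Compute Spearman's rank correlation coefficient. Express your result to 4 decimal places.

0.6853

ρ = 1 − 6Σd² / [n(n²−1)] = 1 − 6×90 / (12×143)
  = 1 − 540/1716 = 1 − 0.31469 ≈ 0.6853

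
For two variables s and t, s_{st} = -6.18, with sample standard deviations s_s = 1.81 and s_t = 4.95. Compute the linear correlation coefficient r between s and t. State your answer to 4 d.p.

-0.6898

r = Cov(s,t) / (s_s · s_t) = -6.18 / (1.81 × 4.95)
  = -6.18 / 8.9595 ≈ -0.6898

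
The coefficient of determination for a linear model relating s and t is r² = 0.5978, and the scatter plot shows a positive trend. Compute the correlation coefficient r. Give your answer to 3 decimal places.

0.773

|r| = √0.5978 = 0.773
The association is positive, so r = 0.773.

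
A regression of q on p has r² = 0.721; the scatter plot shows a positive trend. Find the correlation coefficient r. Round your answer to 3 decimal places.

|r| = √0.721 = 0.849
The association is positive, so r = 0.849.

0.849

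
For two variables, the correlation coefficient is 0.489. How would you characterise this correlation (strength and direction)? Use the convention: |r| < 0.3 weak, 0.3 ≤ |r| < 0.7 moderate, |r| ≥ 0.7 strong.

moderate positive

r = 0.489 > 0 so the relationship is positive.
|r| = 0.489, which falls in the moderate range.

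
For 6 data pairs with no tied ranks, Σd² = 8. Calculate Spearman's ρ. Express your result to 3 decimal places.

ρ = 1 − 6Σd² / [n(n²−1)] = 1 − 6×8 / (6×35)
  = 1 − 48/210 = 1 − 0.2286 ≈ 0.771

0.771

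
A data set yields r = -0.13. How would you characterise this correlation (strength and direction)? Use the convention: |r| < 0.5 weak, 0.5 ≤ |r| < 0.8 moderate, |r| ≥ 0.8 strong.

weak negative

r = -0.13 < 0 so the relationship is negative.
|r| = 0.13, which falls in the weak range.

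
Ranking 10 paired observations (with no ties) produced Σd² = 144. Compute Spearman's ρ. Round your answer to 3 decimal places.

ρ = 1 − 6Σd² / [n(n²−1)] = 1 − 6×144 / (10×99)
  = 1 − 864/990 = 1 − 0.8727 ≈ 0.127

0.127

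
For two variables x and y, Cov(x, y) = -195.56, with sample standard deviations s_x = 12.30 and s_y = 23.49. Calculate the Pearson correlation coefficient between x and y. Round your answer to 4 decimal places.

r = Cov(x,y) / (s_x · s_y) = -195.56 / (12.30 × 23.49)
  = -195.56 / 288.9270 ≈ -0.6768

-0.6768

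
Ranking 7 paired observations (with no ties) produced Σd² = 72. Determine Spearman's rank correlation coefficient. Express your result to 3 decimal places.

-0.286

ρ = 1 − 6Σd² / [n(n²−1)] = 1 − 6×72 / (7×48)
  = 1 − 432/336 = 1 − 1.2857 ≈ -0.286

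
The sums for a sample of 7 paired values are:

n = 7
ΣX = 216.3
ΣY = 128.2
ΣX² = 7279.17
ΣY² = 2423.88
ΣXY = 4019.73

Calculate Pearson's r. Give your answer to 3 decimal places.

r = (nΣXY − ΣXΣY) / √[(nΣX² − (ΣX)²)(nΣY² − (ΣY)²)]
Numerator: 7×4019.73 − 216.3×128.2 = 408.45
Denominator: √[(50954.19 − 46785.69)(16967.16 − 16435.24)] = √[4168.5 × 531.92] = 1489.0630
r = 408.45 / 1489.0630 ≈ 0.274

0.274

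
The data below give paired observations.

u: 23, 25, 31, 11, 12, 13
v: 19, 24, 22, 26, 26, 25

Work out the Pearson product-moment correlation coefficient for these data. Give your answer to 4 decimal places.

n = 6, Σu = 115, Σv = 142, Σu² = 2549, Σv² = 3398, Σuv = 2642
nΣuv − ΣuΣv = 15852 − 16330 = -478
nΣu² − (Σu)² = 15294 − 13225 = 2069; nΣv² − (Σv)² = 20388 − 20164 = 224
r = -478 / √(2069 × 224) = -478 / 680.7760 ≈ -0.7021

-0.7021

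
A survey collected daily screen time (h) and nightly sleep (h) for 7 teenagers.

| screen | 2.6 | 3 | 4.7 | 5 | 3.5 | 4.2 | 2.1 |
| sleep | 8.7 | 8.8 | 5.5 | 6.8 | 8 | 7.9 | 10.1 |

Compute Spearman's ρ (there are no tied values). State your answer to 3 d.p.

-0.929

Rank screen: 2, 3, 6, 7, 4, 5, 1
Rank sleep: 5, 6, 1, 2, 4, 3, 7
d = rank(screen) − rank(sleep): -3, -3, 5, 5, 0, 2, -6; Σd² = 108
ρ = 1 − 6Σd² / [n(n²−1)] = 1 − 6×108 / (7×48) = 1 − 648/336 ≈ -0.929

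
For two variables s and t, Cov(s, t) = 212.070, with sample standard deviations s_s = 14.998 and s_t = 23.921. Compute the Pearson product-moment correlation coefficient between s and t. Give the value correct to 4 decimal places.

0.5911

r = Cov(s,t) / (s_s · s_t) = 212.070 / (14.998 × 23.921)
  = 212.070 / 358.7672 ≈ 0.5911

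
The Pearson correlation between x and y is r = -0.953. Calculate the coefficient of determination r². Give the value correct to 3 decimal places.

r² = (-0.953)² = 0.908

0.908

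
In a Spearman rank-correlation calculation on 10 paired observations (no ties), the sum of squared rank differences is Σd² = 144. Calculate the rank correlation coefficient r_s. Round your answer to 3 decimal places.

ρ = 1 − 6Σd² / [n(n²−1)] = 1 − 6×144 / (10×99)
  = 1 − 864/990 = 1 − 0.8727 ≈ 0.127

0.127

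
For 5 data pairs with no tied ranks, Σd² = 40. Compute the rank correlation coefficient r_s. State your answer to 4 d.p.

-1.0000

ρ = 1 − 6Σd² / [n(n²−1)] = 1 − 6×40 / (5×24)
  = 1 − 240/120 = 1 − 2.00000 ≈ -1.0000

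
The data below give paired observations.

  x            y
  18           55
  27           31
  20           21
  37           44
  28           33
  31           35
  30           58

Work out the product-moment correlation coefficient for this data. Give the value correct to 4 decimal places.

0.1254

n = 7, Σx = 191, Σy = 277, Σx² = 5467, Σy² = 12041, Σxy = 7624
nΣxy − ΣxΣy = 53368 − 52907 = 461
nΣx² − (Σx)² = 38269 − 36481 = 1788; nΣy² − (Σy)² = 84287 − 76729 = 7558
r = 461 / √(1788 × 7558) = 461 / 3676.0990 ≈ 0.1254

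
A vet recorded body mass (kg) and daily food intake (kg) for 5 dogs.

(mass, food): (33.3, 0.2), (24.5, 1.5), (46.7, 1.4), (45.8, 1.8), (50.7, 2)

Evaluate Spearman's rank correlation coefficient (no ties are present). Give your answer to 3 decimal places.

Rank mass: 2, 1, 4, 3, 5
Rank food: 1, 3, 2, 4, 5
d = rank(mass) − rank(food): 1, -2, 2, -1, 0; Σd² = 10
ρ = 1 − 6Σd² / [n(n²−1)] = 1 − 6×10 / (5×24) = 1 − 60/120 ≈ 0.500

0.500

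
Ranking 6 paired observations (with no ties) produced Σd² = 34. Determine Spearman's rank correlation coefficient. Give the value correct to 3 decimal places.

0.029

ρ = 1 − 6Σd² / [n(n²−1)] = 1 − 6×34 / (6×35)
  = 1 − 204/210 = 1 − 0.9714 ≈ 0.029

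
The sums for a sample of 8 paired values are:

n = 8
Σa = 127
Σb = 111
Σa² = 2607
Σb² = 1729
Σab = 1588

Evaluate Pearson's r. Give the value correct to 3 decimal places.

-0.521

r = (nΣab − ΣaΣb) / √[(nΣa² − (Σa)²)(nΣb² − (Σb)²)]
Numerator: 8×1588 − 127×111 = -1393
Denominator: √[(20856 − 16129)(13832 − 12321)] = √[4727 × 1511] = 2672.5450
r = -1393 / 2672.5450 ≈ -0.521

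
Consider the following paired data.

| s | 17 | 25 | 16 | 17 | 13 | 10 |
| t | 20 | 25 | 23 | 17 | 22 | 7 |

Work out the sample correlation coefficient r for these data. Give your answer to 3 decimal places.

0.709

n = 6, Σs = 98, Σt = 114, Σs² = 1728, Σt² = 2376, Σst = 1978
nΣst − ΣsΣt = 11868 − 11172 = 696
nΣs² − (Σs)² = 10368 − 9604 = 764; nΣt² − (Σt)² = 14256 − 12996 = 1260
r = 696 / √(764 × 1260) = 696 / 981.1422 ≈ 0.709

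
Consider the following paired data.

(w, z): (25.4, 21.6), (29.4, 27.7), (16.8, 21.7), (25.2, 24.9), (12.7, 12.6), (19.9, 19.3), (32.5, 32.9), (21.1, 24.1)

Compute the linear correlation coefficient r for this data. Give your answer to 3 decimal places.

0.912

n = 8, Σw = 183, Σz = 184.8, Σw² = 4485.56, Σz² = 4519.22, Σwz = 4476.91
nΣwz − ΣwΣz = 35815.28 − 33818.4 = 1996.88
nΣw² − (Σw)² = 35884.48 − 33489 = 2395.48; nΣz² − (Σz)² = 36153.76 − 34151.04 = 2002.72
r = 1996.88 / √(2395.48 × 2002.72) = 1996.88 / 2190.3141 ≈ 0.912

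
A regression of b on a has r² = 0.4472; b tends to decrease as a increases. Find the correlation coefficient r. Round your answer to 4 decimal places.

-0.6687

|r| = √0.4472 = 0.6687
The association is negative, so r = −0.6687.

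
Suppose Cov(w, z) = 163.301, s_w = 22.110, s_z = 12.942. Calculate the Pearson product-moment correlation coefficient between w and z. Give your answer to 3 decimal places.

r = Cov(w,z) / (s_w · s_z) = 163.301 / (22.110 × 12.942)
  = 163.301 / 286.1476 ≈ 0.571

0.571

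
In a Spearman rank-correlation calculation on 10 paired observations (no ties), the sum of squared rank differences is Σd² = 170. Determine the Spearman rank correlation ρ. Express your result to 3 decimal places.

ρ = 1 − 6Σd² / [n(n²−1)] = 1 − 6×170 / (10×99)
  = 1 − 1020/990 = 1 − 1.0303 ≈ -0.030

-0.030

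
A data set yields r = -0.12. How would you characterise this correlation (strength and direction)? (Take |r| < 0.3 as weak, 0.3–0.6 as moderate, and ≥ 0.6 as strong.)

weak negative

r = -0.12 < 0 so the relationship is negative.
|r| = 0.12, which falls in the weak range.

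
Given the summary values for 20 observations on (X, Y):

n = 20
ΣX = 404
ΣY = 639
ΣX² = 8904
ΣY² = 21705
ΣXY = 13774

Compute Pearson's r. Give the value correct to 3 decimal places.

0.885

r = (nΣXY − ΣXΣY) / √[(nΣX² − (ΣX)²)(nΣY² − (ΣY)²)]
Numerator: 20×13774 − 404×639 = 17324
Denominator: √[(178080 − 163216)(434100 − 408321)] = √[14864 × 25779] = 19574.9599
r = 17324 / 19574.9599 ≈ 0.885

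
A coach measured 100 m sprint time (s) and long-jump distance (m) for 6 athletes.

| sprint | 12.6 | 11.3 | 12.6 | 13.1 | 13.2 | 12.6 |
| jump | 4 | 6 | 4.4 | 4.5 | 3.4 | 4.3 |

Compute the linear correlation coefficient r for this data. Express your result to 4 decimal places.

-0.8965

n = 6, Σx = 75.4, Σy = 26.6, Σx² = 949.82, Σy² = 121.66, Σxy = 331.65
nΣxy − ΣxΣy = 1989.9 − 2005.64 = -15.74
nΣx² − (Σx)² = 5698.92 − 5685.16 = 13.76; nΣy² − (Σy)² = 729.96 − 707.56 = 22.4
r = -15.74 / √(13.76 × 22.4) = -15.74 / 17.5563 ≈ -0.8965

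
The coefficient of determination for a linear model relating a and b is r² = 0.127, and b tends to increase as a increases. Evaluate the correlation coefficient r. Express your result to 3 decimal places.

|r| = √0.127 = 0.356
The association is positive, so r = 0.356.

0.356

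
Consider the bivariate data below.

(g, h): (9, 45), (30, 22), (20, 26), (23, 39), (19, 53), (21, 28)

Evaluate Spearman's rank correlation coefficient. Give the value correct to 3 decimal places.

-0.714

Rank g: 1, 6, 3, 5, 2, 4
Rank h: 5, 1, 2, 4, 6, 3
d = rank(g) − rank(h): -4, 5, 1, 1, -4, 1; Σd² = 60
ρ = 1 − 6Σd² / [n(n²−1)] = 1 − 6×60 / (6×35) = 1 − 360/210 ≈ -0.714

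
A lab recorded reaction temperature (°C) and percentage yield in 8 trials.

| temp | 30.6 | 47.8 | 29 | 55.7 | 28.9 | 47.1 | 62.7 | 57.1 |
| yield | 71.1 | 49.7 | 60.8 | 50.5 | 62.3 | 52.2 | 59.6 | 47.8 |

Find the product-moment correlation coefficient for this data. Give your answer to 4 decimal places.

n = 8, Σx = 358.9, Σy = 454, Σx² = 17410.01, Σy² = 26215.32, Σxy = 19852.76
nΣxy − ΣxΣy = 158822.08 − 162940.6 = -4118.52
nΣx² − (Σx)² = 139280.08 − 128809.21 = 10470.87; nΣy² − (Σy)² = 209722.56 − 206116 = 3606.56
r = -4118.52 / √(10470.87 × 3606.56) = -4118.52 / 6145.2275 ≈ -0.6702

-0.6702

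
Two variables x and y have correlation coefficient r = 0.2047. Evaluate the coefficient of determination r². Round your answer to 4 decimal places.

r² = (0.2047)² = 0.0419

0.0419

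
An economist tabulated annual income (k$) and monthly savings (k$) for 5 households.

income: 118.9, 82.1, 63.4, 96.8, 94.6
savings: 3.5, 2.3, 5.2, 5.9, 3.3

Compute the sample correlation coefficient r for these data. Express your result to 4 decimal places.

-0.1953

n = 5, Σx = 455.8, Σy = 20.2, Σx² = 43216.58, Σy² = 90.28, Σxy = 1817.96
nΣxy − ΣxΣy = 9089.8 − 9207.16 = -117.36
nΣx² − (Σx)² = 216082.9 − 207753.64 = 8329.26; nΣy² − (Σy)² = 451.4 − 408.04 = 43.36
r = -117.36 / √(8329.26 × 43.36) = -117.36 / 600.9632 ≈ -0.1953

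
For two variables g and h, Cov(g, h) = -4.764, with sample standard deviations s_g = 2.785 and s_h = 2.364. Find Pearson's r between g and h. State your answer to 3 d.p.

r = Cov(g,h) / (s_g · s_h) = -4.764 / (2.785 × 2.364)
  = -4.764 / 6.5837 ≈ -0.724

-0.724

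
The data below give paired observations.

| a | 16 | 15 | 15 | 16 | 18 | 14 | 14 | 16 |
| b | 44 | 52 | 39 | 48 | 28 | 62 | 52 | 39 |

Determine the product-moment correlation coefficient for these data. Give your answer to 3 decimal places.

-0.850

n = 8, Σa = 124, Σb = 364, Σa² = 1934, Σb² = 17318, Σab = 5561
nΣab − ΣaΣb = 44488 − 45136 = -648
nΣa² − (Σa)² = 15472 − 15376 = 96; nΣb² − (Σb)² = 138544 − 132496 = 6048
r = -648 / √(96 × 6048) = -648 / 761.9764 ≈ -0.850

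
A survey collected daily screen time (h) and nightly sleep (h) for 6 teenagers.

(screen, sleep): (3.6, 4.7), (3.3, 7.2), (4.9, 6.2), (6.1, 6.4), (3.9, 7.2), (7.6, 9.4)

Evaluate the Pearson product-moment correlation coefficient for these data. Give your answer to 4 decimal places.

0.6355

n = 6, Σx = 29.4, Σy = 41.1, Σx² = 158.04, Σy² = 293.53, Σxy = 209.62
nΣxy − ΣxΣy = 1257.72 − 1208.34 = 49.38
nΣx² − (Σx)² = 948.24 − 864.36 = 83.88; nΣy² − (Σy)² = 1761.18 − 1689.21 = 71.97
r = 49.38 / √(83.88 × 71.97) = 49.38 / 77.6971 ≈ 0.6355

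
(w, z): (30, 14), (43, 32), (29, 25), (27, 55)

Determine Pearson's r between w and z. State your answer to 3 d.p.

n = 4, Σw = 129, Σz = 126, Σw² = 4319, Σz² = 4870, Σwz = 4006
nΣwz − ΣwΣz = 16024 − 16254 = -230
nΣw² − (Σw)² = 17276 − 16641 = 635; nΣz² − (Σz)² = 19480 − 15876 = 3604
r = -230 / √(635 × 3604) = -230 / 1512.7921 ≈ -0.152

-0.152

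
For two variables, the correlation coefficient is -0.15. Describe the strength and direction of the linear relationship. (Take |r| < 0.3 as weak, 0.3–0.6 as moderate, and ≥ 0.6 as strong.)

r = -0.15 < 0 so the relationship is negative.
|r| = 0.15, which falls in the weak range.

weak negative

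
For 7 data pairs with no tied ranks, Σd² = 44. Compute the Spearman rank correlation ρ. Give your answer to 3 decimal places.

0.214

ρ = 1 − 6Σd² / [n(n²−1)] = 1 − 6×44 / (7×48)
  = 1 − 264/336 = 1 − 0.7857 ≈ 0.214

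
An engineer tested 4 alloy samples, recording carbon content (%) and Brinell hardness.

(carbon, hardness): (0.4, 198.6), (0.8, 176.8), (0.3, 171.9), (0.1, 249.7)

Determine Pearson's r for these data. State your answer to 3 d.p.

-0.680

n = 4, Σx = 1.6, Σy = 797, Σx² = 0.9, Σy² = 162599.9, Σxy = 297.42
nΣxy − ΣxΣy = 1189.68 − 1275.2 = -85.52
nΣx² − (Σx)² = 3.6 − 2.56 = 1.04; nΣy² − (Σy)² = 650399.6 − 635209 = 15190.6
r = -85.52 / √(1.04 × 15190.6) = -85.52 / 125.6910 ≈ -0.680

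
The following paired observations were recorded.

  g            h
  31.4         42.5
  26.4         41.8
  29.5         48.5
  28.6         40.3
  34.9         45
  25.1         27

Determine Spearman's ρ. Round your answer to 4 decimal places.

Rank g: 5, 2, 4, 3, 6, 1
Rank h: 4, 3, 6, 2, 5, 1
d = rank(g) − rank(h): 1, -1, -2, 1, 1, 0; Σd² = 8
ρ = 1 − 6Σd² / [n(n²−1)] = 1 − 6×8 / (6×35) = 1 − 48/210 ≈ 0.7714

0.7714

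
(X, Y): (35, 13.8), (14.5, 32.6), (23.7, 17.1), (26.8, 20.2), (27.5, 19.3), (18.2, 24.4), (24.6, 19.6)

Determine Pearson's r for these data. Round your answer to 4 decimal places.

n = 7, ΣX = 170.3, ΣY = 147, ΣX² = 4407.83, ΣY² = 3305.66, ΣXY = 3359.32
nΣXY − ΣXΣY = 23515.24 − 25034.1 = -1518.86
nΣX² − (ΣX)² = 30854.81 − 29002.09 = 1852.72; nΣY² − (ΣY)² = 23139.62 − 21609 = 1530.62
r = -1518.86 / √(1852.72 × 1530.62) = -1518.86 / 1683.9864 ≈ -0.9019

-0.9019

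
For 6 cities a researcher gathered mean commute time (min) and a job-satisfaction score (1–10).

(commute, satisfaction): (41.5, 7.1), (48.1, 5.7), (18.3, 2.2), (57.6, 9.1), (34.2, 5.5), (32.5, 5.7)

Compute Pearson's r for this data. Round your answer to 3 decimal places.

0.911

n = 6, Σx = 232.2, Σy = 35.3, Σx² = 9914.4, Σy² = 233.29, Σxy = 1506.59
nΣxy − ΣxΣy = 9039.54 − 8196.66 = 842.88
nΣx² − (Σx)² = 59486.4 − 53916.84 = 5569.56; nΣy² − (Σy)² = 1399.74 − 1246.09 = 153.65
r = 842.88 / √(5569.56 × 153.65) = 842.88 / 925.0745 ≈ 0.911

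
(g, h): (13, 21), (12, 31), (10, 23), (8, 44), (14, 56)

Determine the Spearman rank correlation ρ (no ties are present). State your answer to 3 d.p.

0.100

Rank g: 4, 3, 2, 1, 5
Rank h: 1, 3, 2, 4, 5
d = rank(g) − rank(h): 3, 0, 0, -3, 0; Σd² = 18
ρ = 1 − 6Σd² / [n(n²−1)] = 1 − 6×18 / (5×24) = 1 − 108/120 ≈ 0.100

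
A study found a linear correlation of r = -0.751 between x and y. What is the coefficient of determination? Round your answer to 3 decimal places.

0.564

r² = (-0.751)² = 0.564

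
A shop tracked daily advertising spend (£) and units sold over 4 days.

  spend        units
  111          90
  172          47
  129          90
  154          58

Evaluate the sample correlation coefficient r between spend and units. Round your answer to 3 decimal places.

n = 4, Σx = 566, Σy = 285, Σx² = 82262, Σy² = 21773, Σxy = 38616
nΣxy − ΣxΣy = 154464 − 161310 = -6846
nΣx² − (Σx)² = 329048 − 320356 = 8692; nΣy² − (Σy)² = 87092 − 81225 = 5867
r = -6846 / √(8692 × 5867) = -6846 / 7141.1458 ≈ -0.959

-0.959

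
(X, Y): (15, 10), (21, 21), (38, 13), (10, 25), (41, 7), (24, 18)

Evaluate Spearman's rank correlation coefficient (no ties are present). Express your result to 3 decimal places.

-0.657

Rank X: 2, 3, 5, 1, 6, 4
Rank Y: 2, 5, 3, 6, 1, 4
d = rank(X) − rank(Y): 0, -2, 2, -5, 5, 0; Σd² = 58
ρ = 1 − 6Σd² / [n(n²−1)] = 1 − 6×58 / (6×35) = 1 − 348/210 ≈ -0.657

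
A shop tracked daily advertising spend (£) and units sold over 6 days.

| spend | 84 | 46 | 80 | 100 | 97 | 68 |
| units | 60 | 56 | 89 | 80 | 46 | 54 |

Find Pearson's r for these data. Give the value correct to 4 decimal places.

n = 6, Σx = 475, Σy = 385, Σx² = 39605, Σy² = 26089, Σxy = 30870
nΣxy − ΣxΣy = 185220 − 182875 = 2345
nΣx² − (Σx)² = 237630 − 225625 = 12005; nΣy² − (Σy)² = 156534 − 148225 = 8309
r = 2345 / √(12005 × 8309) = 2345 / 9987.4694 ≈ 0.2348

0.2348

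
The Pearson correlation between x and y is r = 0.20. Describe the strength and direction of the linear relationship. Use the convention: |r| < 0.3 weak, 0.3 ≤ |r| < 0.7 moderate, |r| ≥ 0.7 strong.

r = 0.20 > 0 so the relationship is positive.
|r| = 0.20, which falls in the weak range.

weak positive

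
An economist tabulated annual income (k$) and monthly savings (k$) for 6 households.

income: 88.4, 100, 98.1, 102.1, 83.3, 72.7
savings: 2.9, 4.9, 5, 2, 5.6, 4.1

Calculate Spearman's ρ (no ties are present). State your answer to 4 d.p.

-0.3714

Rank income: 3, 5, 4, 6, 2, 1
Rank savings: 2, 4, 5, 1, 6, 3
d = rank(income) − rank(savings): 1, 1, -1, 5, -4, -2; Σd² = 48
ρ = 1 − 6Σd² / [n(n²−1)] = 1 − 6×48 / (6×35) = 1 − 288/210 ≈ -0.3714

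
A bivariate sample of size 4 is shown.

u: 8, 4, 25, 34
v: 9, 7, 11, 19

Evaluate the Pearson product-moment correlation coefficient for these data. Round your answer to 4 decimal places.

0.9158

n = 4, Σu = 71, Σv = 46, Σu² = 1861, Σv² = 612, Σuv = 1021
nΣuv − ΣuΣv = 4084 − 3266 = 818
nΣu² − (Σu)² = 7444 − 5041 = 2403; nΣv² − (Σv)² = 2448 − 2116 = 332
r = 818 / √(2403 × 332) = 818 / 893.1943 ≈ 0.9158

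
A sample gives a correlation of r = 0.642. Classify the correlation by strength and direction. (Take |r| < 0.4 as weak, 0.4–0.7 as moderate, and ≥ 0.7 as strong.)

moderate positive

r = 0.642 > 0 so the relationship is positive.
|r| = 0.642, which falls in the moderate range.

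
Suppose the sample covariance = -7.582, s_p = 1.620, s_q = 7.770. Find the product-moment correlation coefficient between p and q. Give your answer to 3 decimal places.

-0.602

r = Cov(p,q) / (s_p · s_q) = -7.582 / (1.620 × 7.770)
  = -7.582 / 12.5874 ≈ -0.602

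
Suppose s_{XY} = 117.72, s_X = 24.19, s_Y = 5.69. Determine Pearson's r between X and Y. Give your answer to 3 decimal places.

0.855

r = Cov(X,Y) / (s_X · s_Y) = 117.72 / (24.19 × 5.69)
  = 117.72 / 137.6411 ≈ 0.855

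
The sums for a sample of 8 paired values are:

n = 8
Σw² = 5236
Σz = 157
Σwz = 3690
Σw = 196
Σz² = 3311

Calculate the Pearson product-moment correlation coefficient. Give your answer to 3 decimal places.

r = (nΣwz − ΣwΣz) / √[(nΣw² − (Σw)²)(nΣz² − (Σz)²)]
Numerator: 8×3690 − 196×157 = -1252
Denominator: √[(41888 − 38416)(26488 − 24649)] = √[3472 × 1839] = 2526.8573
r = -1252 / 2526.8573 ≈ -0.495

-0.495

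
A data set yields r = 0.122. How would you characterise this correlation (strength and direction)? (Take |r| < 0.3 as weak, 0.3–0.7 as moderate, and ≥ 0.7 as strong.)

r = 0.122 > 0 so the relationship is positive.
|r| = 0.122, which falls in the weak range.

weak positive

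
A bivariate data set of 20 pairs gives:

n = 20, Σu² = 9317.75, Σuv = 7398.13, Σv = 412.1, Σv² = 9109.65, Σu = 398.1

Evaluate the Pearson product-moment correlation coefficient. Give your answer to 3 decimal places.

-0.867

r = (nΣuv − ΣuΣv) / √[(nΣu² − (Σu)²)(nΣv² − (Σv)²)]
Numerator: 20×7398.13 − 398.1×412.1 = -16094.41
Denominator: √[(186355 − 158483.61)(182193 − 169826.41)] = √[27871.39 × 12366.59] = 18565.3993
r = -16094.41 / 18565.3993 ≈ -0.867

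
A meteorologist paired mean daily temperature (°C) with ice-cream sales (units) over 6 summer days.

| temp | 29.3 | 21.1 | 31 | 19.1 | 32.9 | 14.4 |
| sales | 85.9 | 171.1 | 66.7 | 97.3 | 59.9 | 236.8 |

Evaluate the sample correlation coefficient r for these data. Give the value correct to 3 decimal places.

-0.862

n = 6, Σx = 147.8, Σy = 717.7, Σx² = 3919.28, Σy² = 110232.45, Σxy = 15433.84
nΣxy − ΣxΣy = 92603.04 − 106076.06 = -13473.02
nΣx² − (Σx)² = 23515.68 − 21844.84 = 1670.84; nΣy² − (Σy)² = 661394.7 − 515093.29 = 146301.41
r = -13473.02 / √(1670.84 × 146301.41) = -13473.02 / 15634.7769 ≈ -0.862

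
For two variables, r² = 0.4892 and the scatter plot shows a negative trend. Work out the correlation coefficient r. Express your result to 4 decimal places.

-0.6994

|r| = √0.4892 = 0.6994
The association is negative, so r = −0.6994.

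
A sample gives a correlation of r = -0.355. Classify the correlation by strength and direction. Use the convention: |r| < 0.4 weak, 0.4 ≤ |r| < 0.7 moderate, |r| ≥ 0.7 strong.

weak negative

r = -0.355 < 0 so the relationship is negative.
|r| = 0.355, which falls in the weak range.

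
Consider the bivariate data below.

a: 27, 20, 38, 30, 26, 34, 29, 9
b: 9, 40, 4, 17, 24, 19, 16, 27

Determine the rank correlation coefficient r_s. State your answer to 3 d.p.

Rank a: 4, 2, 8, 6, 3, 7, 5, 1
Rank b: 2, 8, 1, 4, 6, 5, 3, 7
d = rank(a) − rank(b): 2, -6, 7, 2, -3, 2, 2, -6; Σd² = 146
ρ = 1 − 6Σd² / [n(n²−1)] = 1 − 6×146 / (8×63) = 1 − 876/504 ≈ -0.738

-0.738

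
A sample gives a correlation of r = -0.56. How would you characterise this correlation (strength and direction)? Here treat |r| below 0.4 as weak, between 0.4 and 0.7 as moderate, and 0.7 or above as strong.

r = -0.56 < 0 so the relationship is negative.
|r| = 0.56, which falls in the moderate range.

moderate negative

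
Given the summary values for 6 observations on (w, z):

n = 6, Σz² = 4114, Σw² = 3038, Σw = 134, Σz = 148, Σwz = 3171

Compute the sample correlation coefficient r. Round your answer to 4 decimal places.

-0.9269

r = (nΣwz − ΣwΣz) / √[(nΣw² − (Σw)²)(nΣz² − (Σz)²)]
Numerator: 6×3171 − 134×148 = -806
Denominator: √[(18228 − 17956)(24684 − 21904)] = √[272 × 2780] = 869.5746
r = -806 / 869.5746 ≈ -0.9269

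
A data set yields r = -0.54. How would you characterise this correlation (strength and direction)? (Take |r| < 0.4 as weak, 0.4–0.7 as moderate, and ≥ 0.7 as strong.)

moderate negative

r = -0.54 < 0 so the relationship is negative.
|r| = 0.54, which falls in the moderate range.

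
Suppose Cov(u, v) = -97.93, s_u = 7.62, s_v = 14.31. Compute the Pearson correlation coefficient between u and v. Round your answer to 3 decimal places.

r = Cov(u,v) / (s_u · s_v) = -97.93 / (7.62 × 14.31)
  = -97.93 / 109.0422 ≈ -0.898

-0.898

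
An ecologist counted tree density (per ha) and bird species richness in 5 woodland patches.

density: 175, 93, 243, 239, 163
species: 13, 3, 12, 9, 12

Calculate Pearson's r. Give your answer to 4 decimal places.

n = 5, Σx = 913, Σy = 49, Σx² = 182013, Σy² = 547, Σxy = 9577
nΣxy − ΣxΣy = 47885 − 44737 = 3148
nΣx² − (Σx)² = 910065 − 833569 = 76496; nΣy² − (Σy)² = 2735 − 2401 = 334
r = 3148 / √(76496 × 334) = 3148 / 5054.6675 ≈ 0.6228

0.6228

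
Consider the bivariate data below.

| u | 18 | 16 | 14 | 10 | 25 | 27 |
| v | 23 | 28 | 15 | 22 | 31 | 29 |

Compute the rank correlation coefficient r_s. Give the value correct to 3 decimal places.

Rank u: 4, 3, 2, 1, 5, 6
Rank v: 3, 4, 1, 2, 6, 5
d = rank(u) − rank(v): 1, -1, 1, -1, -1, 1; Σd² = 6
ρ = 1 − 6Σd² / [n(n²−1)] = 1 − 6×6 / (6×35) = 1 − 36/210 ≈ 0.829

0.829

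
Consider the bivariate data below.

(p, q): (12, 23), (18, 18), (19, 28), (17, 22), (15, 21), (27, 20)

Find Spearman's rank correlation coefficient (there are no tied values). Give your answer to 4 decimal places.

-0.2571

Rank p: 1, 4, 5, 3, 2, 6
Rank q: 5, 1, 6, 4, 3, 2
d = rank(p) − rank(q): -4, 3, -1, -1, -1, 4; Σd² = 44
ρ = 1 − 6Σd² / [n(n²−1)] = 1 − 6×44 / (6×35) = 1 − 264/210 ≈ -0.2571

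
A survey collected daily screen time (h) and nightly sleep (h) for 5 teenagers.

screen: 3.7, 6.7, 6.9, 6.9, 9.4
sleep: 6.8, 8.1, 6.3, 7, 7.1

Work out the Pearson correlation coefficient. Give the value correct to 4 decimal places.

n = 5, Σx = 33.6, Σy = 35.3, Σx² = 242.16, Σy² = 250.95, Σxy = 237.94
nΣxy − ΣxΣy = 1189.7 − 1186.08 = 3.62
nΣx² − (Σx)² = 1210.8 − 1128.96 = 81.84; nΣy² − (Σy)² = 1254.75 − 1246.09 = 8.66
r = 3.62 / √(81.84 × 8.66) = 3.62 / 26.6221 ≈ 0.1360

0.1360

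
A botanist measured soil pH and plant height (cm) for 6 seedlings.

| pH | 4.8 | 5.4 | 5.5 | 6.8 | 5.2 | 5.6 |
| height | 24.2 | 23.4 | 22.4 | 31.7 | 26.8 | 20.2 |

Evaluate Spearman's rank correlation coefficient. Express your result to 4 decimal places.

Rank pH: 1, 3, 4, 6, 2, 5
Rank height: 4, 3, 2, 6, 5, 1
d = rank(pH) − rank(height): -3, 0, 2, 0, -3, 4; Σd² = 38
ρ = 1 − 6Σd² / [n(n²−1)] = 1 − 6×38 / (6×35) = 1 − 228/210 ≈ -0.0857

-0.0857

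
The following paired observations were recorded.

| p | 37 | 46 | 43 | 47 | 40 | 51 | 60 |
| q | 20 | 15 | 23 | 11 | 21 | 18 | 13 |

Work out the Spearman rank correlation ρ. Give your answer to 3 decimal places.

-0.679

Rank p: 1, 4, 3, 5, 2, 6, 7
Rank q: 5, 3, 7, 1, 6, 4, 2
d = rank(p) − rank(q): -4, 1, -4, 4, -4, 2, 5; Σd² = 94
ρ = 1 − 6Σd² / [n(n²−1)] = 1 − 6×94 / (7×48) = 1 − 564/336 ≈ -0.679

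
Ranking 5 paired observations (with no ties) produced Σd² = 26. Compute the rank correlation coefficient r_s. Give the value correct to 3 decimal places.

-0.300

ρ = 1 − 6Σd² / [n(n²−1)] = 1 − 6×26 / (5×24)
  = 1 − 156/120 = 1 − 1.3000 ≈ -0.300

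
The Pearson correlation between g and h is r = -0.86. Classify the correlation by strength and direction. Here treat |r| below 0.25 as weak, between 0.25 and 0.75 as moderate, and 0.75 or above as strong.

r = -0.86 < 0 so the relationship is negative.
|r| = 0.86, which falls in the strong range.

strong negative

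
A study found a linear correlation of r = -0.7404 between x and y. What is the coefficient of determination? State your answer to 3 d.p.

r² = (-0.7404)² = 0.548

0.548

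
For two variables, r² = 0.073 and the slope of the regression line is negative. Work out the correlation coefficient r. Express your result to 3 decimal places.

-0.270

|r| = √0.073 = 0.270
The association is negative, so r = −0.270.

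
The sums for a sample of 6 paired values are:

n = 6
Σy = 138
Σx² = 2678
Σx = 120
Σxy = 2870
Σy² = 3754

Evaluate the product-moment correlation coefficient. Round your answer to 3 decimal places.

0.274

r = (nΣxy − ΣxΣy) / √[(nΣx² − (Σx)²)(nΣy² − (Σy)²)]
Numerator: 6×2870 − 120×138 = 660
Denominator: √[(16068 − 14400)(22524 − 19044)] = √[1668 × 3480] = 2409.2821
r = 660 / 2409.2821 ≈ 0.274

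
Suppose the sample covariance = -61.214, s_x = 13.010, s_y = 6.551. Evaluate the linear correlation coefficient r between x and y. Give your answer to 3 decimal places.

r = Cov(x,y) / (s_x · s_y) = -61.214 / (13.010 × 6.551)
  = -61.214 / 85.2285 ≈ -0.718

-0.718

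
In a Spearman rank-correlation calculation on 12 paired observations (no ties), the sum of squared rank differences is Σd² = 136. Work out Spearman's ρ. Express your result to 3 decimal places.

ρ = 1 − 6Σd² / [n(n²−1)] = 1 − 6×136 / (12×143)
  = 1 − 816/1716 = 1 − 0.4755 ≈ 0.524

0.524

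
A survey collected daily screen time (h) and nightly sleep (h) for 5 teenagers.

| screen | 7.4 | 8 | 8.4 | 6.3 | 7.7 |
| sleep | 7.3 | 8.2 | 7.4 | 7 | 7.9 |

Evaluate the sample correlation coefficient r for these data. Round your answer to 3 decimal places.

0.613

n = 5, Σx = 37.8, Σy = 37.8, Σx² = 288.3, Σy² = 286.7, Σxy = 286.71
nΣxy − ΣxΣy = 1433.55 − 1428.84 = 4.71
nΣx² − (Σx)² = 1441.5 − 1428.84 = 12.66; nΣy² − (Σy)² = 1433.5 − 1428.84 = 4.66
r = 4.71 / √(12.66 × 4.66) = 4.71 / 7.6809 ≈ 0.613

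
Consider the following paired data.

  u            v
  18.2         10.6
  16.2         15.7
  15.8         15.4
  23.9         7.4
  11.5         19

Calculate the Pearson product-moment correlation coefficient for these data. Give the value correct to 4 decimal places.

-0.9658

n = 5, Σu = 85.6, Σv = 68.1, Σu² = 1546.78, Σv² = 1011.77, Σuv = 1085.94
nΣuv − ΣuΣv = 5429.7 − 5829.36 = -399.66
nΣu² − (Σu)² = 7733.9 − 7327.36 = 406.54; nΣv² − (Σv)² = 5058.85 − 4637.61 = 421.24
r = -399.66 / √(406.54 × 421.24) = -399.66 / 413.8247 ≈ -0.9658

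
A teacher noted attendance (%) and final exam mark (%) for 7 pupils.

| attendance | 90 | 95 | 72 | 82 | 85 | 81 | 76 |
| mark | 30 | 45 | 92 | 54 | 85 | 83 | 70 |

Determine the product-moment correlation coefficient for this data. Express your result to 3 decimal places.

-0.733

n = 7, Σx = 581, Σy = 459, Σx² = 48595, Σy² = 33319, Σxy = 37295
nΣxy − ΣxΣy = 261065 − 266679 = -5614
nΣx² − (Σx)² = 340165 − 337561 = 2604; nΣy² − (Σy)² = 233233 − 210681 = 22552
r = -5614 / √(2604 × 22552) = -5614 / 7663.2505 ≈ -0.733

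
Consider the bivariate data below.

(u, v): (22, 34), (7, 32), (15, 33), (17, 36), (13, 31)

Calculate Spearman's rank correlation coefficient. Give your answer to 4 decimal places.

0.8000

Rank u: 5, 1, 3, 4, 2
Rank v: 4, 2, 3, 5, 1
d = rank(u) − rank(v): 1, -1, 0, -1, 1; Σd² = 4
ρ = 1 − 6Σd² / [n(n²−1)] = 1 − 6×4 / (5×24) = 1 − 24/120 ≈ 0.8000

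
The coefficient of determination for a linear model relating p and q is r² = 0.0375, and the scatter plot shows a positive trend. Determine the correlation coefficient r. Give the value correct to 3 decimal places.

0.194

|r| = √0.0375 = 0.194
The association is positive, so r = 0.194.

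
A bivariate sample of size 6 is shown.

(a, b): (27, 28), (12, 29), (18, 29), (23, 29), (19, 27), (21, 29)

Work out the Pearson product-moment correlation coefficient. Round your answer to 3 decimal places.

-0.236

n = 6, Σa = 120, Σb = 171, Σa² = 2528, Σb² = 4877, Σab = 3415
nΣab − ΣaΣb = 20490 − 20520 = -30
nΣa² − (Σa)² = 15168 − 14400 = 768; nΣb² − (Σb)² = 29262 − 29241 = 21
r = -30 / √(768 × 21) = -30 / 126.9961 ≈ -0.236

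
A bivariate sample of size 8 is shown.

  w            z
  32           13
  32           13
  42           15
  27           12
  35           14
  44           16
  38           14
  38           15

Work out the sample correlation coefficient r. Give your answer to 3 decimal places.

n = 8, Σw = 288, Σz = 112, Σw² = 10590, Σz² = 1580, Σwz = 4082
nΣwz − ΣwΣz = 32656 − 32256 = 400
nΣw² − (Σw)² = 84720 − 82944 = 1776; nΣz² − (Σz)² = 12640 − 12544 = 96
r = 400 / √(1776 × 96) = 400 / 412.9116 ≈ 0.969

0.969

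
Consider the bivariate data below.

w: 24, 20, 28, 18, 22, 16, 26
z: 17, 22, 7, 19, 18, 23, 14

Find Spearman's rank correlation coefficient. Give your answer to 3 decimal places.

-0.964

Rank w: 5, 3, 7, 2, 4, 1, 6
Rank z: 3, 6, 1, 5, 4, 7, 2
d = rank(w) − rank(z): 2, -3, 6, -3, 0, -6, 4; Σd² = 110
ρ = 1 − 6Σd² / [n(n²−1)] = 1 − 6×110 / (7×48) = 1 − 660/336 ≈ -0.964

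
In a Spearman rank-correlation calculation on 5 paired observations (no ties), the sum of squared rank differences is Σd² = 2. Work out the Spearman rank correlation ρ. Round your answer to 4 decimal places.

0.9000

ρ = 1 − 6Σd² / [n(n²−1)] = 1 − 6×2 / (5×24)
  = 1 − 12/120 = 1 − 0.10000 ≈ 0.9000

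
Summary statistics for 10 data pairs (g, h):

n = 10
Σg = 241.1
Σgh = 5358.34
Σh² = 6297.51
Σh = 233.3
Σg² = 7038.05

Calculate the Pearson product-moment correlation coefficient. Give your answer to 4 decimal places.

r = (nΣgh − ΣgΣh) / √[(nΣg² − (Σg)²)(nΣh² − (Σh)²)]
Numerator: 10×5358.34 − 241.1×233.3 = -2665.23
Denominator: √[(70380.5 − 58129.21)(62975.1 − 54428.89)] = √[12251.29 × 8546.21] = 10232.4043
r = -2665.23 / 10232.4043 ≈ -0.2605

-0.2605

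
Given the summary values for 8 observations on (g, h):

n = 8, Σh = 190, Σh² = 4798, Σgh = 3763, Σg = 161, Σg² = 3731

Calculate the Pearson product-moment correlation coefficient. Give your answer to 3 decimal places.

-0.162

r = (nΣgh − ΣgΣh) / √[(nΣg² − (Σg)²)(nΣh² − (Σh)²)]
Numerator: 8×3763 − 161×190 = -486
Denominator: √[(29848 − 25921)(38384 − 36100)] = √[3927 × 2284] = 2994.8736
r = -486 / 2994.8736 ≈ -0.162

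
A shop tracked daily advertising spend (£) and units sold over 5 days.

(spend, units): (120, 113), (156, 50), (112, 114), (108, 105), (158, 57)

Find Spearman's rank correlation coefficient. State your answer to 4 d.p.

-0.6000

Rank spend: 3, 4, 2, 1, 5
Rank units: 4, 1, 5, 3, 2
d = rank(spend) − rank(units): -1, 3, -3, -2, 3; Σd² = 32
ρ = 1 − 6Σd² / [n(n²−1)] = 1 − 6×32 / (5×24) = 1 − 192/120 ≈ -0.6000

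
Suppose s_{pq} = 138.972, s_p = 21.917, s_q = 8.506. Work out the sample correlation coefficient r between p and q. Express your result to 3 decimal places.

0.745

r = Cov(p,q) / (s_p · s_q) = 138.972 / (21.917 × 8.506)
  = 138.972 / 186.4260 ≈ 0.745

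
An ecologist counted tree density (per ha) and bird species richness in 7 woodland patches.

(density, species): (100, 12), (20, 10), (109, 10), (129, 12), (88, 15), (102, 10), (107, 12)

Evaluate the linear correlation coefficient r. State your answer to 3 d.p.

0.219

n = 7, Σx = 655, Σy = 81, Σx² = 68519, Σy² = 957, Σxy = 7662
nΣxy − ΣxΣy = 53634 − 53055 = 579
nΣx² − (Σx)² = 479633 − 429025 = 50608; nΣy² − (Σy)² = 6699 − 6561 = 138
r = 579 / √(50608 × 138) = 579 / 2642.7077 ≈ 0.219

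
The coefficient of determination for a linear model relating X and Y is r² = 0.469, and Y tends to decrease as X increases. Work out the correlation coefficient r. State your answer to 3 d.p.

|r| = √0.469 = 0.685
The association is negative, so r = −0.685.

-0.685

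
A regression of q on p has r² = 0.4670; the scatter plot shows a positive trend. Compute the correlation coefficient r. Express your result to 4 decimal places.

0.6834

|r| = √0.4670 = 0.6834
The association is positive, so r = 0.6834.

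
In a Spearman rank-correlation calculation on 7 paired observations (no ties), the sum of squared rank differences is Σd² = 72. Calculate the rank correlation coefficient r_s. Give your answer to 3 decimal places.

ρ = 1 − 6Σd² / [n(n²−1)] = 1 − 6×72 / (7×48)
  = 1 − 432/336 = 1 − 1.2857 ≈ -0.286

-0.286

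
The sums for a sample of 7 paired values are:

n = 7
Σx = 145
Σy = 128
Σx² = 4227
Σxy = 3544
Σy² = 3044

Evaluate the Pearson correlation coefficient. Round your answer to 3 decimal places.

0.962

r = (nΣxy − ΣxΣy) / √[(nΣx² − (Σx)²)(nΣy² − (Σy)²)]
Numerator: 7×3544 − 145×128 = 6248
Denominator: √[(29589 − 21025)(21308 − 16384)] = √[8564 × 4924] = 6493.7767
r = 6248 / 6493.7767 ≈ 0.962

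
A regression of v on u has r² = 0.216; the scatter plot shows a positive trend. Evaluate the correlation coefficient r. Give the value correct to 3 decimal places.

|r| = √0.216 = 0.465
The association is positive, so r = 0.465.

0.465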